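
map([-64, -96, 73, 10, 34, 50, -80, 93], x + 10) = -64+10=-54, -96+10=-86, 73+10=83, 10+10=20, 34+10=44, 50+10=60, -80+10=-70, 93+10=103
= [-54, -86, 83, 20, 44, 60, -70, 103]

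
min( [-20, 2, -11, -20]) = -20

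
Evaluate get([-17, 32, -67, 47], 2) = -67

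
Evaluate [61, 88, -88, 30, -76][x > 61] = keep x where x > 61: 61✗, 88✓, -88✗, 30✗, -76✗
= [88]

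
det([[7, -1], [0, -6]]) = -42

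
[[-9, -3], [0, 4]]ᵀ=[[-9, 0], [-3, 4]]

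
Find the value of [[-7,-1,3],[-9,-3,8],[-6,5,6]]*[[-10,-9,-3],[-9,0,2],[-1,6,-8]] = C[0][0] = (-7)*(-10) + (-1)*(-9) + (3)*(-1) = 76
C[0][1] = (-7)*(-9) + (-1)*(0) + (3)*(6) = 81
C[0][2] = (-7)*(-3) + (-1)*(2) + (3)*(-8) = -5
C[1][0] = (-9)*(-10) + (-3)*(-9) + (8)*(-1) = 109
C[1][1] = (-9)*(-9) + (-3)*(0) + (8)*(6) = 129
C[1][2] = (-9)*(-3) + (-3)*(2) + (8)*(-8) = -43
... (3 more cells)
= [[76, 81, -5], [109, 129, -43], [9, 90, -20]]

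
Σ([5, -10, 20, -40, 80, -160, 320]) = 215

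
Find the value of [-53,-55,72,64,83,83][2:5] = [72, 64, 83]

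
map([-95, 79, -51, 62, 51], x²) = (-95)²=9025, (79)²=6241, (-51)²=2601, (62)²=3844, (51)²=2601
= [9025, 6241, 2601, 3844, 2601]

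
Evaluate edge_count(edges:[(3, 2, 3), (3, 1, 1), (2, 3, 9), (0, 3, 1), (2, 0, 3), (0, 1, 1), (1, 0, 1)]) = 7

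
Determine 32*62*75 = 148800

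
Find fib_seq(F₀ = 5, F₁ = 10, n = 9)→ F_2 = F_1 + F_0 = 15
F_3 = F_2 + F_1 = 25
F_4 = F_3 + F_2 = 40
...
= [5, 10, 15, 25, 40, 65, 105, 170, 275]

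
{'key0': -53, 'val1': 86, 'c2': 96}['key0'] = -53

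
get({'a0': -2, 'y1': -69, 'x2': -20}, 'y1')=-69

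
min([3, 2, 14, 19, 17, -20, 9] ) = -20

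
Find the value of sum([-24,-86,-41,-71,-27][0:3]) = -151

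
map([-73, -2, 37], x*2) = [-146, -4, 74]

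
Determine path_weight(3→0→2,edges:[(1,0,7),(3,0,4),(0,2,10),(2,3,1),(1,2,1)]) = w(3→0)=4 + w(0→2)=10
= 14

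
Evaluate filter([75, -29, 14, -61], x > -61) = keep x where x > -61: 75✓, -29✓, 14✓, -61✗
= [75, -29, 14]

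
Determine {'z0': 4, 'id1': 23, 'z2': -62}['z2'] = -62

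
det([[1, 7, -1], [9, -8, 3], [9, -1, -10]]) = 839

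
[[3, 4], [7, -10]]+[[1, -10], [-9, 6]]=[[4, -6], [-2, -4]]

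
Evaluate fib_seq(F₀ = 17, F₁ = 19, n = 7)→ [17, 19, 36, 55, 91, 146, 237]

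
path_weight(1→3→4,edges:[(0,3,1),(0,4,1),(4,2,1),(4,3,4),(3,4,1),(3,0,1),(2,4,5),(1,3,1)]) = w(1→3)=1 + w(3→4)=1
= 2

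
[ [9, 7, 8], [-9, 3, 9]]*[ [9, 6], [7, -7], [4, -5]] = C[0][0] = (9)*(9) + (7)*(7) + (8)*(4) = 162
C[0][1] = (9)*(6) + (7)*(-7) + (8)*(-5) = -35
C[1][0] = (-9)*(9) + (3)*(7) + (9)*(4) = -24
C[1][1] = (-9)*(6) + (3)*(-7) + (9)*(-5) = -120
= [[162, -35], [-24, -120]]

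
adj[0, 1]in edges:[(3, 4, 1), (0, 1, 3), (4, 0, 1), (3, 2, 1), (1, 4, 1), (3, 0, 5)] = 3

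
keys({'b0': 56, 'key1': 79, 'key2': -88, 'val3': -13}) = ['b0', 'key1', 'key2', 'val3']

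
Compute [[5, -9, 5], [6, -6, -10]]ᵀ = [[5, 6], [-9, -6], [5, -10]]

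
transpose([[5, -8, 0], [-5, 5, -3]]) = [[5, -5], [-8, 5], [0, -3]]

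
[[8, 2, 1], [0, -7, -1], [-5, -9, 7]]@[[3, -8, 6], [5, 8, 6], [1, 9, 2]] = C[0][0] = (8)*(3) + (2)*(5) + (1)*(1) = 35
C[0][1] = (8)*(-8) + (2)*(8) + (1)*(9) = -39
C[0][2] = (8)*(6) + (2)*(6) + (1)*(2) = 62
C[1][0] = (0)*(3) + (-7)*(5) + (-1)*(1) = -36
C[1][1] = (0)*(-8) + (-7)*(8) + (-1)*(9) = -65
C[1][2] = (0)*(6) + (-7)*(6) + (-1)*(2) = -44
... (3 more cells)
= [[35, -39, 62], [-36, -65, -44], [-53, 31, -70]]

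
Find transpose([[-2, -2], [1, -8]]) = [[-2, 1], [-2, -8]]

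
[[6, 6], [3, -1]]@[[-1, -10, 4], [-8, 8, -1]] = C[0][0] = (6)*(-1) + (6)*(-8) = -54
C[0][1] = (6)*(-10) + (6)*(8) = -12
C[0][2] = (6)*(4) + (6)*(-1) = 18
C[1][0] = (3)*(-1) + (-1)*(-8) = 5
C[1][1] = (3)*(-10) + (-1)*(8) = -38
C[1][2] = (3)*(4) + (-1)*(-1) = 13
= [[-54, -12, 18], [5, -38, 13]]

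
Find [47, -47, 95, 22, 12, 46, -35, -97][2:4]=[95, 22]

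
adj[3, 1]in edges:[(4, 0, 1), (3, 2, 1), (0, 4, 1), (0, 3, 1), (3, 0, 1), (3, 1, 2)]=2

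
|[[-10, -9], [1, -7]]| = (-10)*(-7) - (-9)*(1)
= 79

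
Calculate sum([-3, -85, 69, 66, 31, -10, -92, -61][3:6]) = 87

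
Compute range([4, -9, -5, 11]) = 20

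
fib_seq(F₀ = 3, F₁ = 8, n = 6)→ F_2 = F_1 + F_0 = 11
F_3 = F_2 + F_1 = 19
F_4 = F_3 + F_2 = 30
...
= [3, 8, 11, 19, 30, 49]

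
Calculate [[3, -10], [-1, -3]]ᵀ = [[3, -1], [-10, -3]]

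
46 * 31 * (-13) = -18538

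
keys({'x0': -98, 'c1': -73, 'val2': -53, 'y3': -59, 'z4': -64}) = ['x0', 'c1', 'val2', 'y3', 'z4']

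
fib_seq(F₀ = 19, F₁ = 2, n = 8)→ [19, 2, 21, 23, 44, 67, 111, 178]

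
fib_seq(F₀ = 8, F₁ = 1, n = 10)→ F_2 = F_1 + F_0 = 9
F_3 = F_2 + F_1 = 10
F_4 = F_3 + F_2 = 19
...
= [8, 1, 9, 10, 19, 29, 48, 77, 125, 202]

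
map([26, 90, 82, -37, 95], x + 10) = 26+10=36, 90+10=100, 82+10=92, -37+10=-27, 95+10=105
= [36, 100, 92, -27, 105]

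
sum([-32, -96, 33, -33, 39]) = -89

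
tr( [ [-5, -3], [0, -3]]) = diagonal: (-5) + (-3)
= -8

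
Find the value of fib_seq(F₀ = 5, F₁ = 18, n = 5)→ F_2 = F_1 + F_0 = 23
F_3 = F_2 + F_1 = 41
F_4 = F_3 + F_2 = 64
= [5, 18, 23, 41, 64]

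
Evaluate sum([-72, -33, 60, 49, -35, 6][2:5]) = 74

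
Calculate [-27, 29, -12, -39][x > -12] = [29]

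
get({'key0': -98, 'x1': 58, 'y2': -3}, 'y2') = -3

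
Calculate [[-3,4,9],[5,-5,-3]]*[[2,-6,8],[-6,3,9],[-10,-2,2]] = [[-120, 12, 30], [70, -39, -11]]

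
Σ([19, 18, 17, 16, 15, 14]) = 19 + 18 + 17 + 16 + 15 + 14
= 99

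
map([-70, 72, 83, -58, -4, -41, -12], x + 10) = -70+10=-60, 72+10=82, 83+10=93, -58+10=-48, -4+10=6, -41+10=-31, -12+10=-2
= [-60, 82, 93, -48, 6, -31, -2]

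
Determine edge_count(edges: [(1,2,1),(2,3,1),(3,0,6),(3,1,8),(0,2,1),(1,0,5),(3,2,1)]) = 7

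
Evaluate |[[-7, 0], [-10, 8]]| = -56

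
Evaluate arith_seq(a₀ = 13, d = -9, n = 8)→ a_0 = 13 + 0*-9 = 13
a_1 = 13 + 1*-9 = 4
a_2 = 13 + 2*-9 = -5
...
= [13, 4, -5, -14, -23, -32, -41, -50]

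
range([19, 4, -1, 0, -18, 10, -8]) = 37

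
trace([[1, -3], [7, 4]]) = 5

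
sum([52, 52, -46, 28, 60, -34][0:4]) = 86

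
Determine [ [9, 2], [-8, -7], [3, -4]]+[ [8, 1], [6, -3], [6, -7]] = [[17, 3], [-2, -10], [9, -11]]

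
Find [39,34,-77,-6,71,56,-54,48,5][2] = -77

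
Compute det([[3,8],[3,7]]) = (3)*(7) - (8)*(3)
= -3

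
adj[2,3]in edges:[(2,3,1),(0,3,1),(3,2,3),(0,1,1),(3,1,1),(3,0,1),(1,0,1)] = 1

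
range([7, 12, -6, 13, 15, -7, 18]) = 25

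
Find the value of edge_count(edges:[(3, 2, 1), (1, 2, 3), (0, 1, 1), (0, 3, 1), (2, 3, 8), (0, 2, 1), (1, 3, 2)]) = 7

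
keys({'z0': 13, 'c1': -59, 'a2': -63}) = ['z0', 'c1', 'a2']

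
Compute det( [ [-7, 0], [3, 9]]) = (-7)*(9) - (0)*(3)
= -63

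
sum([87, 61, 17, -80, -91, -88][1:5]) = -93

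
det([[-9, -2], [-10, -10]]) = (-9)*(-10) - (-2)*(-10)
= 70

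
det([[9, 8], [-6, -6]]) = -6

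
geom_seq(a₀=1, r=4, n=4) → a_0 = 1*4^0 = 1
a_1 = 1*4^1 = 4
a_2 = 1*4^2 = 16
...
= [1, 4, 16, 64]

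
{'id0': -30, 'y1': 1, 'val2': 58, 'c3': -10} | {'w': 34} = {'id0': -30, 'y1': 1, 'val2': 58, 'c3': -10, 'w': 34}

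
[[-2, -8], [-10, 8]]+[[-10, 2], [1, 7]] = [[-12, -6], [-9, 15]]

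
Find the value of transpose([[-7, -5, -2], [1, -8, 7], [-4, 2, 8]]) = [[-7, 1, -4], [-5, -8, 2], [-2, 7, 8]]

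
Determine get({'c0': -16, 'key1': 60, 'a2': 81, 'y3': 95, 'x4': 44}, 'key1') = 60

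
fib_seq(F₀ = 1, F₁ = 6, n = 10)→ [1, 6, 7, 13, 20, 33, 53, 86, 139, 225]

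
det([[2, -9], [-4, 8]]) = -20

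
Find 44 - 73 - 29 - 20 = -78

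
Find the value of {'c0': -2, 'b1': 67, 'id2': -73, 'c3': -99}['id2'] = -73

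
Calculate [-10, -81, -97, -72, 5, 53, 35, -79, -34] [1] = -81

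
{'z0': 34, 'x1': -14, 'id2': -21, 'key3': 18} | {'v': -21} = {'z0': 34, 'x1': -14, 'id2': -21, 'key3': 18, 'v': -21}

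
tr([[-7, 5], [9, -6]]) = diagonal: (-7) + (-6)
= -13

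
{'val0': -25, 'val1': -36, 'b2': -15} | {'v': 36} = {'val0': -25, 'val1': -36, 'b2': -15, 'v': 36}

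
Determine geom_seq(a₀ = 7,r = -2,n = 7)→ [7, -14, 28, -56, 112, -224, 448]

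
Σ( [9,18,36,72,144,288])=9 + 18 + 36 + 72 + 144 + 288
= 567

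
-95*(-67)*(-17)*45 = -4869225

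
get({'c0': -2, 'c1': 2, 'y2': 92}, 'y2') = 92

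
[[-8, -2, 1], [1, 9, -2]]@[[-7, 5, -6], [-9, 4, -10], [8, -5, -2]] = C[0][0] = (-8)*(-7) + (-2)*(-9) + (1)*(8) = 82
C[0][1] = (-8)*(5) + (-2)*(4) + (1)*(-5) = -53
C[0][2] = (-8)*(-6) + (-2)*(-10) + (1)*(-2) = 66
C[1][0] = (1)*(-7) + (9)*(-9) + (-2)*(8) = -104
C[1][1] = (1)*(5) + (9)*(4) + (-2)*(-5) = 51
C[1][2] = (1)*(-6) + (9)*(-10) + (-2)*(-2) = -92
= [[82, -53, 66], [-104, 51, -92]]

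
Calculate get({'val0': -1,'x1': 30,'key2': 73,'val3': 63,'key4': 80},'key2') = 73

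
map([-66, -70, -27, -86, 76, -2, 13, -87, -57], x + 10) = [-56, -60, -17, -76, 86, 8, 23, -77, -47]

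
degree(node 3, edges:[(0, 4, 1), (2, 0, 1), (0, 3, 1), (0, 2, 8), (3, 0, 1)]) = 2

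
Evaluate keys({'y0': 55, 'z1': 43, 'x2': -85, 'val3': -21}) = ['y0', 'z1', 'x2', 'val3']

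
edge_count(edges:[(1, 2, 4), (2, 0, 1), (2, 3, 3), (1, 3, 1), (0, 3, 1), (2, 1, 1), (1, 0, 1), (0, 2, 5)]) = 8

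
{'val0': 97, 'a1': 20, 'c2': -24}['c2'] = -24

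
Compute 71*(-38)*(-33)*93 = 8280162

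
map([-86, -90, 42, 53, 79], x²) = (-86)²=7396, (-90)²=8100, (42)²=1764, (53)²=2809, (79)²=6241
= [7396, 8100, 1764, 2809, 6241]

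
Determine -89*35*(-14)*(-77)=-3357970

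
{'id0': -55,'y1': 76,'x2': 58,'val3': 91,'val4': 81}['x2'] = 58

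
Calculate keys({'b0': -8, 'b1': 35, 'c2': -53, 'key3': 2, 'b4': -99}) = ['b0', 'b1', 'c2', 'key3', 'b4']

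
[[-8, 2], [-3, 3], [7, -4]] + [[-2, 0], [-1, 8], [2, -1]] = [[-10, 2], [-4, 11], [9, -5]]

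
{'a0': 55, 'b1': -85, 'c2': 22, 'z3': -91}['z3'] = -91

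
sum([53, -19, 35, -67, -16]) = 53 + (-19) + 35 + (-67) + (-16)
= -14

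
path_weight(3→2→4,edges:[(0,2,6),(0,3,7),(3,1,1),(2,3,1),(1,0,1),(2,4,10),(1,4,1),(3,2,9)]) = 19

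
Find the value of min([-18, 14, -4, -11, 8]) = -18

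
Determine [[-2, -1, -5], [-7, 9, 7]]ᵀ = [[-2, -7], [-1, 9], [-5, 7]]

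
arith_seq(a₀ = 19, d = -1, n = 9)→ a_0 = 19 + 0*-1 = 19
a_1 = 19 + 1*-1 = 18
a_2 = 19 + 2*-1 = 17
...
= [19, 18, 17, 16, 15, 14, 13, 12, 11]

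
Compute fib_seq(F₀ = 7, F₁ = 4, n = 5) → [7, 4, 11, 15, 26]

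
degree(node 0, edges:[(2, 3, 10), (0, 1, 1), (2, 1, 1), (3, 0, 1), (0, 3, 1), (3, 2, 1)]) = incident: (0,1), (3,0), (0,3)
= 3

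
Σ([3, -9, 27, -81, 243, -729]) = 3 + -9 + 27 + -81 + 243 + -729
= -546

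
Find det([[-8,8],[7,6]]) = -104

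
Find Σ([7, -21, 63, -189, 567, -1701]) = -1274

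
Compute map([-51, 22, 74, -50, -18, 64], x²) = (-51)²=2601, (22)²=484, (74)²=5476, (-50)²=2500, (-18)²=324, (64)²=4096
= [2601, 484, 5476, 2500, 324, 4096]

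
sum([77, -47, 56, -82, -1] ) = 77 + (-47) + 56 + (-82) + (-1)
= 3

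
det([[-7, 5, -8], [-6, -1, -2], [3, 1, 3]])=91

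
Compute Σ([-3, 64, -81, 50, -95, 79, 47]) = 61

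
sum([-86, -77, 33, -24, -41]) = -195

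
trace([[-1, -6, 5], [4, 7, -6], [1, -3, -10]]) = -4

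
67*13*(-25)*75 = -1633125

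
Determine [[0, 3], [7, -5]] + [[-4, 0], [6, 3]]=[[-4, 3], [13, -2]]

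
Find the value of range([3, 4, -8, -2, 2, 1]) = 12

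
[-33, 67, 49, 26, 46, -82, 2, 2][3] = 26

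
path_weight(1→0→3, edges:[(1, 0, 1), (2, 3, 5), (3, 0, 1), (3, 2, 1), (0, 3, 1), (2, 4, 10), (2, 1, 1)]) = 2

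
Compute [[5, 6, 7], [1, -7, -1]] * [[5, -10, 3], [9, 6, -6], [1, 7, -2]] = C[0][0] = (5)*(5) + (6)*(9) + (7)*(1) = 86
C[0][1] = (5)*(-10) + (6)*(6) + (7)*(7) = 35
C[0][2] = (5)*(3) + (6)*(-6) + (7)*(-2) = -35
C[1][0] = (1)*(5) + (-7)*(9) + (-1)*(1) = -59
C[1][1] = (1)*(-10) + (-7)*(6) + (-1)*(7) = -59
C[1][2] = (1)*(3) + (-7)*(-6) + (-1)*(-2) = 47
= [[86, 35, -35], [-59, -59, 47]]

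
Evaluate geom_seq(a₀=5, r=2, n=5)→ [5, 10, 20, 40, 80]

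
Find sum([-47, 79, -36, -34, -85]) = (-47) + 79 + (-36) + (-34) + (-85)
= -123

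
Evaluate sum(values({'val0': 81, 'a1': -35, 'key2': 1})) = 47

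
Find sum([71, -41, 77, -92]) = 71 + (-41) + 77 + (-92)
= 15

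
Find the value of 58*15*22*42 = 803880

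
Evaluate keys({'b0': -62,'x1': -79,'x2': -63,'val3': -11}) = ['b0', 'x1', 'x2', 'val3']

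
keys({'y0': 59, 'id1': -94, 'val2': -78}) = ['y0', 'id1', 'val2']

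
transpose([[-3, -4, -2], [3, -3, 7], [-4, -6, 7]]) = [[-3, 3, -4], [-4, -3, -6], [-2, 7, 7]]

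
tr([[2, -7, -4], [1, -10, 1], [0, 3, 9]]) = diagonal: 2 + (-10) + 9
= 1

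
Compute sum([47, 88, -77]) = 58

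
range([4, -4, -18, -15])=22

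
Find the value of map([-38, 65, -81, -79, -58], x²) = (-38)²=1444, (65)²=4225, (-81)²=6561, (-79)²=6241, (-58)²=3364
= [1444, 4225, 6561, 6241, 3364]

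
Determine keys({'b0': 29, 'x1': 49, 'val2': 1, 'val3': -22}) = ['b0', 'x1', 'val2', 'val3']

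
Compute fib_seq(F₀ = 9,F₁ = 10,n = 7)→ F_2 = F_1 + F_0 = 19
F_3 = F_2 + F_1 = 29
F_4 = F_3 + F_2 = 48
...
= [9, 10, 19, 29, 48, 77, 125]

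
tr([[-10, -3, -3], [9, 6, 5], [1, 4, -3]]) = diagonal: (-10) + 6 + (-3)
= -7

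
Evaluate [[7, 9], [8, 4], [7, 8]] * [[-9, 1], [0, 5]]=[[-63, 52], [-72, 28], [-63, 47]]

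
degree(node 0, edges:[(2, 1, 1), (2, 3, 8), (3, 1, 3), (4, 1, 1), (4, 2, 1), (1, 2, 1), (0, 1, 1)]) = incident: (0,1)
= 1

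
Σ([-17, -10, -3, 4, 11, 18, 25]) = 28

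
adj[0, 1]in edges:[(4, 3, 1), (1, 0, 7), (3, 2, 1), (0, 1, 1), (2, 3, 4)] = 1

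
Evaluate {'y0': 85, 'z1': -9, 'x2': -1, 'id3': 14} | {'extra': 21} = {'y0': 85, 'z1': -9, 'x2': -1, 'id3': 14, 'extra': 21}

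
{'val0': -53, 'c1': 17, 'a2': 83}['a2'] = 83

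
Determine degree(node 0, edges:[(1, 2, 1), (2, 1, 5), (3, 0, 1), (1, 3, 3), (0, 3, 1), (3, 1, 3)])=incident: (3,0), (0,3)
= 2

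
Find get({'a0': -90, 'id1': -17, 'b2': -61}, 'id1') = -17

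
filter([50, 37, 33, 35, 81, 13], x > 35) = [50, 37, 81]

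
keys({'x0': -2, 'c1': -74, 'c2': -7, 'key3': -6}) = ['x0', 'c1', 'c2', 'key3']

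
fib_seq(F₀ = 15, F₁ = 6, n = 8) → F_2 = F_1 + F_0 = 21
F_3 = F_2 + F_1 = 27
F_4 = F_3 + F_2 = 48
...
= [15, 6, 21, 27, 48, 75, 123, 198]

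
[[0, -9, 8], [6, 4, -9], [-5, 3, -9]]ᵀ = [[0, 6, -5], [-9, 4, 3], [8, -9, -9]]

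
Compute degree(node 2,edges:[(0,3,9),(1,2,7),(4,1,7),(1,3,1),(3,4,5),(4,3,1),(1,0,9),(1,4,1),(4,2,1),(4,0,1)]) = incident: (1,2), (4,2)
= 2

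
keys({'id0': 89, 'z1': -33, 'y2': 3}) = ['id0', 'z1', 'y2']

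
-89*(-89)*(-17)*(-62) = 8348734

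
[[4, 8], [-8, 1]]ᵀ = [[4, -8], [8, 1]]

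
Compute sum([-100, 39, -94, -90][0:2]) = -61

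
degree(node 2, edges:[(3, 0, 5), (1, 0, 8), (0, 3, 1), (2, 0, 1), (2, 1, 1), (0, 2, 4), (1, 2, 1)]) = incident: (2,0), (2,1), (0,2), (1,2)
= 4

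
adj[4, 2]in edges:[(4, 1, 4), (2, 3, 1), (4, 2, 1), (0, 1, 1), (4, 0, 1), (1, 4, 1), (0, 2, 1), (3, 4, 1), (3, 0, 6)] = 1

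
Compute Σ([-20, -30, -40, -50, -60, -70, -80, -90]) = -440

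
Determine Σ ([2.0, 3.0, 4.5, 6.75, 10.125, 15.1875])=2.0 + 3.0 + 4.5 + 6.75 + 10.125 + 15.1875
= 41.5625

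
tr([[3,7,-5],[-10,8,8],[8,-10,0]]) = diagonal: 3 + 8 + 0
= 11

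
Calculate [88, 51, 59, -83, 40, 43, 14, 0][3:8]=[-83, 40, 43, 14, 0]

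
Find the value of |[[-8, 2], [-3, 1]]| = -2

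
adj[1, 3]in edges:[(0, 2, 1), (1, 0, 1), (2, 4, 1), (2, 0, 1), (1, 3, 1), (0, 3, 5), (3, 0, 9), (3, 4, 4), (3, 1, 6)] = 1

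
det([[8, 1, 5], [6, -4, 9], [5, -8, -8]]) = 785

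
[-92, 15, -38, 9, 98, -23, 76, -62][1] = 15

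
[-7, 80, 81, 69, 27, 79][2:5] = [81, 69, 27]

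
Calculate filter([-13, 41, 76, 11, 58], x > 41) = [76, 58]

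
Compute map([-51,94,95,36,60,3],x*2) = -51*2=-102, 94*2=188, 95*2=190, 36*2=72, 60*2=120, 3*2=6
= [-102, 188, 190, 72, 120, 6]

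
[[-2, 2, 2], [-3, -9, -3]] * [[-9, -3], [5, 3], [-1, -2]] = [[26, 8], [-15, -12]]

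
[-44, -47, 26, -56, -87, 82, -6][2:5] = [26, -56, -87]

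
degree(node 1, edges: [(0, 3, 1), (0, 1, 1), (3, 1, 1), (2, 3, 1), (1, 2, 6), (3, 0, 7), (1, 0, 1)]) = 4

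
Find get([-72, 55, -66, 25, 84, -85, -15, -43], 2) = -66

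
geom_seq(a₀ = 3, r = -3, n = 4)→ [3, -9, 27, -81]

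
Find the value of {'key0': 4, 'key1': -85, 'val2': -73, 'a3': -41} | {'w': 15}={'key0': 4, 'key1': -85, 'val2': -73, 'a3': -41, 'w': 15}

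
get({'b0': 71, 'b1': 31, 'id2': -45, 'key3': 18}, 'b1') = 31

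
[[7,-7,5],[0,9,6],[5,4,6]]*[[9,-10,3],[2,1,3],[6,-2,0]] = C[0][0] = (7)*(9) + (-7)*(2) + (5)*(6) = 79
C[0][1] = (7)*(-10) + (-7)*(1) + (5)*(-2) = -87
C[0][2] = (7)*(3) + (-7)*(3) + (5)*(0) = 0
C[1][0] = (0)*(9) + (9)*(2) + (6)*(6) = 54
C[1][1] = (0)*(-10) + (9)*(1) + (6)*(-2) = -3
C[1][2] = (0)*(3) + (9)*(3) + (6)*(0) = 27
... (3 more cells)
= [[79, -87, 0], [54, -3, 27], [89, -58, 27]]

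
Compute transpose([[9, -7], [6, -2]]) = [[9, 6], [-7, -2]]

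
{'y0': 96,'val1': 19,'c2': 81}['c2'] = 81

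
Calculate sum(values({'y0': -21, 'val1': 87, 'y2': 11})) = 77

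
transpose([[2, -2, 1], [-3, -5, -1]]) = [[2, -3], [-2, -5], [1, -1]]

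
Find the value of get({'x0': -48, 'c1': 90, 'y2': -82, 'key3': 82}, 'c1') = 90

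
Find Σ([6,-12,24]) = 18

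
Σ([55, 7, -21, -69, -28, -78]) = 55 + 7 + (-21) + (-69) + (-28) + (-78)
= -134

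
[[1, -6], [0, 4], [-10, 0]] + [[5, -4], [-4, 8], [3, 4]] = [[6, -10], [-4, 12], [-7, 4]]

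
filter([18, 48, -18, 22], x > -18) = [18, 48, 22]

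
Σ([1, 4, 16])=1 + 4 + 16
= 21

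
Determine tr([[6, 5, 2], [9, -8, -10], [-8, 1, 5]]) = 3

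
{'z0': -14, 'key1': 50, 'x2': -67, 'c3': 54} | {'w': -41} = {'z0': -14, 'key1': 50, 'x2': -67, 'c3': 54, 'w': -41}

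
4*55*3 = 660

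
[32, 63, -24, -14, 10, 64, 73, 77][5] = 64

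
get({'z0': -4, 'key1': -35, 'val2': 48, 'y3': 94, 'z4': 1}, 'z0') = -4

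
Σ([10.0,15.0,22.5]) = 47.5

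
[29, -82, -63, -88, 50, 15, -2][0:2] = [29, -82]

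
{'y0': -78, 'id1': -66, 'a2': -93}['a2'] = -93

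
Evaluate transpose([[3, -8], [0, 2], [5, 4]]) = [[3, 0, 5], [-8, 2, 4]]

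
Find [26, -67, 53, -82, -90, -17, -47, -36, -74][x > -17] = keep x where x > -17: 26✓, -67✗, 53✓, -82✗, -90✗, -17✗, -47✗, -36✗, -74✗
= [26, 53]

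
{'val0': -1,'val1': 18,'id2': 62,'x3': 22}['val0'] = -1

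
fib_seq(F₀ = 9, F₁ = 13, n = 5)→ [9, 13, 22, 35, 57]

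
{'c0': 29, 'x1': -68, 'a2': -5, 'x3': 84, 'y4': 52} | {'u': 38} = {'c0': 29, 'x1': -68, 'a2': -5, 'x3': 84, 'y4': 52, 'u': 38}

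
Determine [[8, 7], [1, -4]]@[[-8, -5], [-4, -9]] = C[0][0] = (8)*(-8) + (7)*(-4) = -92
C[0][1] = (8)*(-5) + (7)*(-9) = -103
C[1][0] = (1)*(-8) + (-4)*(-4) = 8
C[1][1] = (1)*(-5) + (-4)*(-9) = 31
= [[-92, -103], [8, 31]]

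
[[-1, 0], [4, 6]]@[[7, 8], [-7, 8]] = C[0][0] = (-1)*(7) + (0)*(-7) = -7
C[0][1] = (-1)*(8) + (0)*(8) = -8
C[1][0] = (4)*(7) + (6)*(-7) = -14
C[1][1] = (4)*(8) + (6)*(8) = 80
= [[-7, -8], [-14, 80]]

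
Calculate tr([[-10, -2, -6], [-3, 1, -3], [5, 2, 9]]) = diagonal: (-10) + 1 + 9
= 0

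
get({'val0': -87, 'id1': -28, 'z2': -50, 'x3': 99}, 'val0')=-87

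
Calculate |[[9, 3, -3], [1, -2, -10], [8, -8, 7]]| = (1)*(9)*det([[-2, -10], [-8, 7]]) + (-1)*(3)*det([[1, -10], [8, 7]]) + (1)*(-3)*det([[1, -2], [8, -8]])
= -846 + -261 + -24
= -1131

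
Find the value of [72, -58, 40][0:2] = [72, -58]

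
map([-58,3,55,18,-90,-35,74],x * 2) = [-116, 6, 110, 36, -180, -70, 148]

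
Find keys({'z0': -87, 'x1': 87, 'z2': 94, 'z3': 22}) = ['z0', 'x1', 'z2', 'z3']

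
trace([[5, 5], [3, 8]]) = 13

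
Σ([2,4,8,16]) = 30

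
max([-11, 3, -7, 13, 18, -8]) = 18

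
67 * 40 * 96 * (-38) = -9776640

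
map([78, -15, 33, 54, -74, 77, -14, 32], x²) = (78)²=6084, (-15)²=225, (33)²=1089, (54)²=2916, (-74)²=5476, (77)²=5929, (-14)²=196, (32)²=1024
= [6084, 225, 1089, 2916, 5476, 5929, 196, 1024]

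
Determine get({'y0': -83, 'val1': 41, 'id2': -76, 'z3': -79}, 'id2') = -76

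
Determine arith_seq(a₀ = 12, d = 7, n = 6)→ a_0 = 12 + 0*7 = 12
a_1 = 12 + 1*7 = 19
a_2 = 12 + 2*7 = 26
...
= [12, 19, 26, 33, 40, 47]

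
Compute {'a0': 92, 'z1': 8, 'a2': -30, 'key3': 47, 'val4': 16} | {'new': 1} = {'a0': 92, 'z1': 8, 'a2': -30, 'key3': 47, 'val4': 16, 'new': 1}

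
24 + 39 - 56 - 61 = -54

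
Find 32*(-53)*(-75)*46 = 5851200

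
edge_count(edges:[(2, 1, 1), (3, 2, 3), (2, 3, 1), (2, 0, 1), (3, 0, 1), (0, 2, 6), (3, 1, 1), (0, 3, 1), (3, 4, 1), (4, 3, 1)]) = 10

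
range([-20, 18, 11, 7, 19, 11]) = 39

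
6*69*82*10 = 339480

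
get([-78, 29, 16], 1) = 29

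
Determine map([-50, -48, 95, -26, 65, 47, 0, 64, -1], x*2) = [-100, -96, 190, -52, 130, 94, 0, 128, -2]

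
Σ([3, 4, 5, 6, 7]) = 3 + 4 + 5 + 6 + 7
= 25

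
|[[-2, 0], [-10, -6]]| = (-2)*(-6) - (0)*(-10)
= 12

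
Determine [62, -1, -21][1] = -1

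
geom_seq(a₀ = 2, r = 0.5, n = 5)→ a_0 = 2*0.5^0 = 2.0
a_1 = 2*0.5^1 = 1.0
a_2 = 2*0.5^2 = 0.5
...
= [2.0, 1.0, 0.5, 0.25, 0.125]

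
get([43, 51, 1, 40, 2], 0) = 43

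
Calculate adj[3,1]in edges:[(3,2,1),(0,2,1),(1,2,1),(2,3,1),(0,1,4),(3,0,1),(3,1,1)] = 1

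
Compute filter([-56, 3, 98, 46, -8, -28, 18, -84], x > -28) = keep x where x > -28: -56✗, 3✓, 98✓, 46✓, -8✓, -28✗, 18✓, -84✗
= [3, 98, 46, -8, 18]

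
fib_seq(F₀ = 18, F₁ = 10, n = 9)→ F_2 = F_1 + F_0 = 28
F_3 = F_2 + F_1 = 38
F_4 = F_3 + F_2 = 66
...
= [18, 10, 28, 38, 66, 104, 170, 274, 444]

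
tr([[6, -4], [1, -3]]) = 3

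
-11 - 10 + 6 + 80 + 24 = 89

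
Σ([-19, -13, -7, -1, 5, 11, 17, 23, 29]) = (-19) + (-13) + (-7) + (-1) + 5 + 11 + 17 + 23 + 29
= 45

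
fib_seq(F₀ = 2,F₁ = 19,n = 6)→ [2, 19, 21, 40, 61, 101]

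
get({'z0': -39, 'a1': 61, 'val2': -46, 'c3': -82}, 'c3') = -82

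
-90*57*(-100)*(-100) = -51300000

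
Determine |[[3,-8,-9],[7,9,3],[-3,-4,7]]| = (1)*(3)*det([[9, 3], [-4, 7]]) + (-1)*(-8)*det([[7, 3], [-3, 7]]) + (1)*(-9)*det([[7, 9], [-3, -4]])
= 225 + 464 + 9
= 698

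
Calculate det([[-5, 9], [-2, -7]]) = 53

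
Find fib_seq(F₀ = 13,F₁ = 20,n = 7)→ [13, 20, 33, 53, 86, 139, 225]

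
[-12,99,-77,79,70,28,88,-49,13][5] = 28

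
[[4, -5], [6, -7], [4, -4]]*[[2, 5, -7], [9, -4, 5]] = [[-37, 40, -53], [-51, 58, -77], [-28, 36, -48]]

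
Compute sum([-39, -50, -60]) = -149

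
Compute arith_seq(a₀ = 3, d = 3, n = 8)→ a_0 = 3 + 0*3 = 3
a_1 = 3 + 1*3 = 6
a_2 = 3 + 2*3 = 9
...
= [3, 6, 9, 12, 15, 18, 21, 24]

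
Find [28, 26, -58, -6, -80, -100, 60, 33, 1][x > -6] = keep x where x > -6: 28✓, 26✓, -58✗, -6✗, -80✗, -100✗, 60✓, 33✓, 1✓
= [28, 26, 60, 33, 1]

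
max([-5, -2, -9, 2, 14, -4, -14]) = 14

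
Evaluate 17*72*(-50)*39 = -2386800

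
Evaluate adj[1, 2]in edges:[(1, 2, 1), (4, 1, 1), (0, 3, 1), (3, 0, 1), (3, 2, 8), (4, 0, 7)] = 1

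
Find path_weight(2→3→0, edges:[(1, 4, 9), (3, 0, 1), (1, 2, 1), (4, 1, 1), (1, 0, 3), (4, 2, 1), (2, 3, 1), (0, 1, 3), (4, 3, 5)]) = 2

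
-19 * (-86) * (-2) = -3268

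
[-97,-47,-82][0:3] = [-97, -47, -82]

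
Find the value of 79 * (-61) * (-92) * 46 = 20394008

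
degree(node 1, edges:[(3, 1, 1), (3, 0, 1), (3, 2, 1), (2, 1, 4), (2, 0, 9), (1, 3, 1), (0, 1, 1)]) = 4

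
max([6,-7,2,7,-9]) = 7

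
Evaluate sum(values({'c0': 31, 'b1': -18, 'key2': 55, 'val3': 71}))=31 + (-18) + 55 + 71
= 139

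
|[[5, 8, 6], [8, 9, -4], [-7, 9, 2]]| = 1176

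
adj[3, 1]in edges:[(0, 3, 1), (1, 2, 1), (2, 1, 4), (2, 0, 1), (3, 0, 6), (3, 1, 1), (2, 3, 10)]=1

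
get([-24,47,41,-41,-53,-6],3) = -41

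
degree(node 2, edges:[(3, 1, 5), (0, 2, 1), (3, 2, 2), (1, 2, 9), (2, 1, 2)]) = incident: (0,2), (3,2), (1,2), (2,1)
= 4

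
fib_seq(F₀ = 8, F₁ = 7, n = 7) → [8, 7, 15, 22, 37, 59, 96]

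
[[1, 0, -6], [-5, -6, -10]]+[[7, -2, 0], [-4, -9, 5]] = [[8, -2, -6], [-9, -15, -5]]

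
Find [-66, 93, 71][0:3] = [-66, 93, 71]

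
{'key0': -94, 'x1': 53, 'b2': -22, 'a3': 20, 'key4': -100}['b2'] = -22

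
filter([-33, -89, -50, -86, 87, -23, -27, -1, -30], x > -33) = [87, -23, -27, -1, -30]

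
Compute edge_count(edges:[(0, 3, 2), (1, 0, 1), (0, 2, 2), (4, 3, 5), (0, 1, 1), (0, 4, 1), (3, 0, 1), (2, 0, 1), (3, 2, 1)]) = 9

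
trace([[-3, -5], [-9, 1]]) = -2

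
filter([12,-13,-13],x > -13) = [12]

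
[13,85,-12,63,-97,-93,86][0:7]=[13, 85, -12, 63, -97, -93, 86]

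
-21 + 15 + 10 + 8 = 12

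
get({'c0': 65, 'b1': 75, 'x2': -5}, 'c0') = 65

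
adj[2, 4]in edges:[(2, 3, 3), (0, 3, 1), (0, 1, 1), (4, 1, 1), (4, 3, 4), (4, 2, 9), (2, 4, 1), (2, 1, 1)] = 1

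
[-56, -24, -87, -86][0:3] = [-56, -24, -87]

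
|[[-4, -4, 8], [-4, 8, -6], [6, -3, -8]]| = (1)*(-4)*det([[8, -6], [-3, -8]]) + (-1)*(-4)*det([[-4, -6], [6, -8]]) + (1)*(8)*det([[-4, 8], [6, -3]])
= 328 + 272 + -288
= 312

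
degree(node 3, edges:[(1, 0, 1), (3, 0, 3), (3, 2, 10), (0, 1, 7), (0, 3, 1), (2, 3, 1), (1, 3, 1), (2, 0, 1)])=5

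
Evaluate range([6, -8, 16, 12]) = 24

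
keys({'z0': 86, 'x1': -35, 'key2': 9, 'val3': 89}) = ['z0', 'x1', 'key2', 'val3']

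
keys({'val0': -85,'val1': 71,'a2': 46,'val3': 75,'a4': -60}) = ['val0', 'val1', 'a2', 'val3', 'a4']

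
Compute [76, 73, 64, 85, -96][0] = 76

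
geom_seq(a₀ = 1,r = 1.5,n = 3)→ a_0 = 1*1.5^0 = 1.0
a_1 = 1*1.5^1 = 1.5
a_2 = 1*1.5^2 = 2.25
= [1.0, 1.5, 2.25]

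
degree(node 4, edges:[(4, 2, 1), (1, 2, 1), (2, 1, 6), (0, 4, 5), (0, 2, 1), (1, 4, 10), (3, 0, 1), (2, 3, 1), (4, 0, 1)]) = 4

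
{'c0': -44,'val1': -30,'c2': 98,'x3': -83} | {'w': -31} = {'c0': -44, 'val1': -30, 'c2': 98, 'x3': -83, 'w': -31}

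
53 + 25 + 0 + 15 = 93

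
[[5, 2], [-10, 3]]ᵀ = [[5, -10], [2, 3]]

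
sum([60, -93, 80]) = 60 + (-93) + 80
= 47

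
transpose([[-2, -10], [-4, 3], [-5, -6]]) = [[-2, -4, -5], [-10, 3, -6]]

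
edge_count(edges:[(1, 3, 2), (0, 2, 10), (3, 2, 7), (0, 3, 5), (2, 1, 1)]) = 5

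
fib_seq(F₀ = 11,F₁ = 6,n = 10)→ F_2 = F_1 + F_0 = 17
F_3 = F_2 + F_1 = 23
F_4 = F_3 + F_2 = 40
...
= [11, 6, 17, 23, 40, 63, 103, 166, 269, 435]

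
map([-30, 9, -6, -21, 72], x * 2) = [-60, 18, -12, -42, 144]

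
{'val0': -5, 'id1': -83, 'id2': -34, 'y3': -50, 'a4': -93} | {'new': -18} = {'val0': -5, 'id1': -83, 'id2': -34, 'y3': -50, 'a4': -93, 'new': -18}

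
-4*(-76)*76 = 23104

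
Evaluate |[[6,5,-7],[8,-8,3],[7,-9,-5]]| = (1)*(6)*det([[-8, 3], [-9, -5]]) + (-1)*(5)*det([[8, 3], [7, -5]]) + (1)*(-7)*det([[8, -8], [7, -9]])
= 402 + 305 + 112
= 819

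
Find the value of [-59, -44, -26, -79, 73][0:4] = [-59, -44, -26, -79]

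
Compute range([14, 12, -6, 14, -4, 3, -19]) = 33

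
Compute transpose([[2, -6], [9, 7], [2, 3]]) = [[2, 9, 2], [-6, 7, 3]]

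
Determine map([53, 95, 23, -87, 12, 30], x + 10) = 53+10=63, 95+10=105, 23+10=33, -87+10=-77, 12+10=22, 30+10=40
= [63, 105, 33, -77, 22, 40]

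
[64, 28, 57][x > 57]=keep x where x > 57: 64✓, 28✗, 57✗
= [64]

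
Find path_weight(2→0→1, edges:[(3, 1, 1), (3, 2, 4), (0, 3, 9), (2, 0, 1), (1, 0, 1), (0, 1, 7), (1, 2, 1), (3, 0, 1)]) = w(2→0)=1 + w(0→1)=7
= 8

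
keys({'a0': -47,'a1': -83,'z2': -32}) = ['a0', 'a1', 'z2']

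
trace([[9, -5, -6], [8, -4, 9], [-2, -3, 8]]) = diagonal: 9 + (-4) + 8
= 13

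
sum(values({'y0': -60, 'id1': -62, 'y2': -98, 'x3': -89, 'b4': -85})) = (-60) + (-62) + (-98) + (-89) + (-85)
= -394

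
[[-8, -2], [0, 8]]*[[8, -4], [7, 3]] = [[-78, 26], [56, 24]]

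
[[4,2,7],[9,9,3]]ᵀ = [[4, 9], [2, 9], [7, 3]]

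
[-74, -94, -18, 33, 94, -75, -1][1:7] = [-94, -18, 33, 94, -75, -1]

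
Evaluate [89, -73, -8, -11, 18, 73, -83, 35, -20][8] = -20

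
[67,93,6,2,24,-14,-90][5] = -14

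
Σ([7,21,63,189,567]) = 7 + 21 + 63 + 189 + 567
= 847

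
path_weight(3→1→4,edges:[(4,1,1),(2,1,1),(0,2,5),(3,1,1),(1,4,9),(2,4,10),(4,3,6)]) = 10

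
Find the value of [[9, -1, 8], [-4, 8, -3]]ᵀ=[[9, -4], [-1, 8], [8, -3]]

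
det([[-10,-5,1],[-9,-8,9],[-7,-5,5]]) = 29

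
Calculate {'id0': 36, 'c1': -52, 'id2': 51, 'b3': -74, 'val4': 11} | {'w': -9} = {'id0': 36, 'c1': -52, 'id2': 51, 'b3': -74, 'val4': 11, 'w': -9}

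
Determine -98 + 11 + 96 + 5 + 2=16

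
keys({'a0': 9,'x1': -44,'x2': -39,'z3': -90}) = ['a0', 'x1', 'x2', 'z3']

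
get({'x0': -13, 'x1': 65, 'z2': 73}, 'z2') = 73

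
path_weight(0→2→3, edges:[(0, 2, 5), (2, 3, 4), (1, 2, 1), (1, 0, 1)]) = w(0→2)=5 + w(2→3)=4
= 9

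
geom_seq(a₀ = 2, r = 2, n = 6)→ [2, 4, 8, 16, 32, 64]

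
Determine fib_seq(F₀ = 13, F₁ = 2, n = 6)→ [13, 2, 15, 17, 32, 49]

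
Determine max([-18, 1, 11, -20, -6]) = 11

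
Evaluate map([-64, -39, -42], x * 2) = -64*2=-128, -39*2=-78, -42*2=-84
= [-128, -78, -84]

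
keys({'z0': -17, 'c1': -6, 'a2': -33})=['z0', 'c1', 'a2']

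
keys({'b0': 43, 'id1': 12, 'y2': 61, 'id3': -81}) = ['b0', 'id1', 'y2', 'id3']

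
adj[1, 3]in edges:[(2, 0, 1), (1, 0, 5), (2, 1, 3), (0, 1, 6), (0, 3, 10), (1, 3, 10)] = 10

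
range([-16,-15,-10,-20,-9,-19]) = 11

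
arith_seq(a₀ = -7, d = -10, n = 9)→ a_0 = -7 + 0*-10 = -7
a_1 = -7 + 1*-10 = -17
a_2 = -7 + 2*-10 = -27
...
= [-7, -17, -27, -37, -47, -57, -67, -77, -87]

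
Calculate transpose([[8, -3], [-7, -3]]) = [[8, -7], [-3, -3]]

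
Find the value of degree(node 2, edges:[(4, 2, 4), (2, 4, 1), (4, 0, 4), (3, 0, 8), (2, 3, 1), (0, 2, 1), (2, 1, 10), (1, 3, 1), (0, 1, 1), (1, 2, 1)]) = 6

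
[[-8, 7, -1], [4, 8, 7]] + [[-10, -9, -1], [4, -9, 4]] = [[-18, -2, -2], [8, -1, 11]]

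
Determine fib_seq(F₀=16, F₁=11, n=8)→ [16, 11, 27, 38, 65, 103, 168, 271]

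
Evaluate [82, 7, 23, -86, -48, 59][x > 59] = keep x where x > 59: 82✓, 7✗, 23✗, -86✗, -48✗, 59✗
= [82]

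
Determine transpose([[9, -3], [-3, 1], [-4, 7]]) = [[9, -3, -4], [-3, 1, 7]]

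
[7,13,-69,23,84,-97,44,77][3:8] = [23, 84, -97, 44, 77]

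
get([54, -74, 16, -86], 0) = 54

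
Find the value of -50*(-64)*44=140800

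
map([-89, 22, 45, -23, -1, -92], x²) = [7921, 484, 2025, 529, 1, 8464]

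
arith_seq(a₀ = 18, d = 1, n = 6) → a_0 = 18 + 0*1 = 18
a_1 = 18 + 1*1 = 19
a_2 = 18 + 2*1 = 20
...
= [18, 19, 20, 21, 22, 23]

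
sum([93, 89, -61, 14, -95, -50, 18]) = 93 + 89 + (-61) + 14 + (-95) + (-50) + 18
= 8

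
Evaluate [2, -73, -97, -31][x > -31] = [2]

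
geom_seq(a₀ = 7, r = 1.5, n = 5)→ [7.0, 10.5, 15.75, 23.625, 35.4375]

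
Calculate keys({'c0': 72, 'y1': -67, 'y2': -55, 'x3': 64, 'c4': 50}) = ['c0', 'y1', 'y2', 'x3', 'c4']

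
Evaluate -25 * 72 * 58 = -104400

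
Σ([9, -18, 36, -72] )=9 + -18 + 36 + -72
= -45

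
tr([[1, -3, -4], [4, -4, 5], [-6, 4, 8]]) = diagonal: 1 + (-4) + 8
= 5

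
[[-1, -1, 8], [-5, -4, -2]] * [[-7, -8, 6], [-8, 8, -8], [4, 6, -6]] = [[47, 48, -46], [59, -4, 14]]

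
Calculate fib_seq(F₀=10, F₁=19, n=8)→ [10, 19, 29, 48, 77, 125, 202, 327]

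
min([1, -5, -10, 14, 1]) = -10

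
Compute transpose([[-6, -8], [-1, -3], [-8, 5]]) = [[-6, -1, -8], [-8, -3, 5]]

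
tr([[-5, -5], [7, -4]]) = -9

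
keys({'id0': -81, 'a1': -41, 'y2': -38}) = ['id0', 'a1', 'y2']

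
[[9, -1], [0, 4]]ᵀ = [[9, 0], [-1, 4]]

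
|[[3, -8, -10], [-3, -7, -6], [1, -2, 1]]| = -163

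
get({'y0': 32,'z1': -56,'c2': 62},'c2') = 62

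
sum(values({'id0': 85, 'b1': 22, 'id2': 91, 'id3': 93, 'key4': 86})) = 85 + 22 + 91 + 93 + 86
= 377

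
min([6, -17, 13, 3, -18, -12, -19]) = -19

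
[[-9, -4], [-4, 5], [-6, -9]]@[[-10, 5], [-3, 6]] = [[102, -69], [25, 10], [87, -84]]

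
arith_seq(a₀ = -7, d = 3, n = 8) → [-7, -4, -1, 2, 5, 8, 11, 14]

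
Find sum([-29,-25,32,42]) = (-29) + (-25) + 32 + 42
= 20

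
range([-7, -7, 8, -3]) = 15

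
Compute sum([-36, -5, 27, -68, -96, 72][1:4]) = slice → [-5, 27, -68]
(-5) + 27 + (-68)
= -46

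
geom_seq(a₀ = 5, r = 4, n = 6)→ a_0 = 5*4^0 = 5
a_1 = 5*4^1 = 20
a_2 = 5*4^2 = 80
...
= [5, 20, 80, 320, 1280, 5120]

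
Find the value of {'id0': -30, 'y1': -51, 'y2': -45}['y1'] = -51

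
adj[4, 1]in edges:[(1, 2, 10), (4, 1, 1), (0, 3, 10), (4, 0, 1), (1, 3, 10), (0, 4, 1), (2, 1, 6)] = 1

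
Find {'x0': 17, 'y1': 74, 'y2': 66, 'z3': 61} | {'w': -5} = {'x0': 17, 'y1': 74, 'y2': 66, 'z3': 61, 'w': -5}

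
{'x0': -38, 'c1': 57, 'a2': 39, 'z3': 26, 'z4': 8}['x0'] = -38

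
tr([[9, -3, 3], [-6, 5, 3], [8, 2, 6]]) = 20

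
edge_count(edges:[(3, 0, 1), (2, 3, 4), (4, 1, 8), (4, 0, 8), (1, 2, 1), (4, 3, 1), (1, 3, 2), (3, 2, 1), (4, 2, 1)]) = 9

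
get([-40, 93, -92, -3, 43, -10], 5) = -10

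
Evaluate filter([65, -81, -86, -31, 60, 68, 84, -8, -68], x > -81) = keep x where x > -81: 65✓, -81✗, -86✗, -31✓, 60✓, 68✓, 84✓, -8✓, -68✓
= [65, -31, 60, 68, 84, -8, -68]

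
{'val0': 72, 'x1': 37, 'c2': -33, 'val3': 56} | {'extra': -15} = {'val0': 72, 'x1': 37, 'c2': -33, 'val3': 56, 'extra': -15}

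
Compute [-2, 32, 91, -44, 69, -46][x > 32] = keep x where x > 32: -2✗, 32✗, 91✓, -44✗, 69✓, -46✗
= [91, 69]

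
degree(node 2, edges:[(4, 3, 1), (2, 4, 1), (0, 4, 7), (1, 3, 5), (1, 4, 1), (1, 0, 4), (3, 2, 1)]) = incident: (2,4), (3,2)
= 2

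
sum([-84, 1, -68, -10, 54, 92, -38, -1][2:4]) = -78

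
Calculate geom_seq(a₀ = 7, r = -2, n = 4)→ [7, -14, 28, -56]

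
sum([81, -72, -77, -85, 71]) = 81 + (-72) + (-77) + (-85) + 71
= -82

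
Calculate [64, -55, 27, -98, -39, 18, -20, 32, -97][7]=32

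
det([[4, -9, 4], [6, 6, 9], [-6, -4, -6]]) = (1)*(4)*det([[6, 9], [-4, -6]]) + (-1)*(-9)*det([[6, 9], [-6, -6]]) + (1)*(4)*det([[6, 6], [-6, -4]])
= 0 + 162 + 48
= 210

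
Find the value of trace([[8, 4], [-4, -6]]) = 2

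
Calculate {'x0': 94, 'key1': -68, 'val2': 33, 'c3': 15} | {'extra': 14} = {'x0': 94, 'key1': -68, 'val2': 33, 'c3': 15, 'extra': 14}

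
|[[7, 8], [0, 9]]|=63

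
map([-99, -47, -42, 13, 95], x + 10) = -99+10=-89, -47+10=-37, -42+10=-32, 13+10=23, 95+10=105
= [-89, -37, -32, 23, 105]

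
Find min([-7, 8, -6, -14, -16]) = -16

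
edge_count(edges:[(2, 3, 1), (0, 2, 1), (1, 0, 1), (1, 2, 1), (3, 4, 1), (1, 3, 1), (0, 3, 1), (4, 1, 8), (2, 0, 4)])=9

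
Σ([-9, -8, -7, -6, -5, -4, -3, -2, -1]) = -45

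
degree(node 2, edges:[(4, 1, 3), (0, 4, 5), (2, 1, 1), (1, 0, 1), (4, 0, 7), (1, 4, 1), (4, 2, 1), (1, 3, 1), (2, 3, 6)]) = 3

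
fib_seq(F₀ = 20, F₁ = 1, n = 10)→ [20, 1, 21, 22, 43, 65, 108, 173, 281, 454]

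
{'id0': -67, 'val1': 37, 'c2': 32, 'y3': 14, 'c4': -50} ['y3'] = 14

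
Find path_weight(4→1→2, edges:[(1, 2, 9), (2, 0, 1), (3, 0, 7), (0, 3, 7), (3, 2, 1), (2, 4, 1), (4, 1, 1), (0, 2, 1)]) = w(4→1)=1 + w(1→2)=9
= 10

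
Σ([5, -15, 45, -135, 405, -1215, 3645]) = 5 + -15 + 45 + -135 + 405 + -1215 + 3645
= 2735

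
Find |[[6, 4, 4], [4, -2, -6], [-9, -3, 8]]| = -236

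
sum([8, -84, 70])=8 + (-84) + 70
= -6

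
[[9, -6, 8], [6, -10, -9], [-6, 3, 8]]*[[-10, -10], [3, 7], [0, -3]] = [[-108, -156], [-90, -103], [69, 57]]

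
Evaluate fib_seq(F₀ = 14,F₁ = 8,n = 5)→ F_2 = F_1 + F_0 = 22
F_3 = F_2 + F_1 = 30
F_4 = F_3 + F_2 = 52
= [14, 8, 22, 30, 52]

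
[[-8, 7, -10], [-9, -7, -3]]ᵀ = [[-8, -9], [7, -7], [-10, -3]]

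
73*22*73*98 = 11489324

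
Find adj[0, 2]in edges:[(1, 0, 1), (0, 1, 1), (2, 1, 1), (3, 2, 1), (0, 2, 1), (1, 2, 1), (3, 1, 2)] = 1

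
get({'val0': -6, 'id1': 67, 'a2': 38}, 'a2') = 38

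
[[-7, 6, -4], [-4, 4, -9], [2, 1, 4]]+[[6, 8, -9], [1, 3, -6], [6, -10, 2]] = [[-1, 14, -13], [-3, 7, -15], [8, -9, 6]]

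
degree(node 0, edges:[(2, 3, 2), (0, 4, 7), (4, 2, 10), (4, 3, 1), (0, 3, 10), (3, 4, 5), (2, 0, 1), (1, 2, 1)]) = 3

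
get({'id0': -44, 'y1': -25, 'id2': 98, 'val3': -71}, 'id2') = 98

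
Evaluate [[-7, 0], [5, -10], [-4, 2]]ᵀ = [[-7, 5, -4], [0, -10, 2]]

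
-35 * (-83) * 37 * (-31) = -3332035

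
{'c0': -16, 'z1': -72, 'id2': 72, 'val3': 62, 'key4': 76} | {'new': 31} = {'c0': -16, 'z1': -72, 'id2': 72, 'val3': 62, 'key4': 76, 'new': 31}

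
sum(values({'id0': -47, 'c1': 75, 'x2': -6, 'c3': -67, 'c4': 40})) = -5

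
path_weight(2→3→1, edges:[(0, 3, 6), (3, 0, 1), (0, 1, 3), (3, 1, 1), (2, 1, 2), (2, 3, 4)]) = 5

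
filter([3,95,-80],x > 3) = keep x where x > 3: 3✗, 95✓, -80✗
= [95]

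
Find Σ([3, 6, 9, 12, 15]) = 45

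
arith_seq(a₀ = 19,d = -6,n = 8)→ [19, 13, 7, 1, -5, -11, -17, -23]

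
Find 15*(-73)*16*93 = -1629360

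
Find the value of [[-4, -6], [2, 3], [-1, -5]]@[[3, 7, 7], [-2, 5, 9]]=[[0, -58, -82], [0, 29, 41], [7, -32, -52]]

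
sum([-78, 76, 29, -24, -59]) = -56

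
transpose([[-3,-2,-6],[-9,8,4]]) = [[-3, -9], [-2, 8], [-6, 4]]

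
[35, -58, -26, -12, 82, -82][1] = -58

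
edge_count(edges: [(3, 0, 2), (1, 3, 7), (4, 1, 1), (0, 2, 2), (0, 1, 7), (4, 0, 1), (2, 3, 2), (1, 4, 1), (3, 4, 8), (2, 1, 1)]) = 10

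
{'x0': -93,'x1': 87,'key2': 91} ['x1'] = 87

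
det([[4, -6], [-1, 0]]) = -6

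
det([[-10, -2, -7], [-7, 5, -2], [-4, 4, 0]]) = (1)*(-10)*det([[5, -2], [4, 0]]) + (-1)*(-2)*det([[-7, -2], [-4, 0]]) + (1)*(-7)*det([[-7, 5], [-4, 4]])
= -80 + -16 + 56
= -40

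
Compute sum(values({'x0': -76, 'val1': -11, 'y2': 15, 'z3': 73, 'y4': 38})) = (-76) + (-11) + 15 + 73 + 38
= 39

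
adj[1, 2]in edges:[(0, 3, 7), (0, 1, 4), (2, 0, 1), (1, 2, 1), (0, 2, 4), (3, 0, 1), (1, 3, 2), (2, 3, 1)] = 1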